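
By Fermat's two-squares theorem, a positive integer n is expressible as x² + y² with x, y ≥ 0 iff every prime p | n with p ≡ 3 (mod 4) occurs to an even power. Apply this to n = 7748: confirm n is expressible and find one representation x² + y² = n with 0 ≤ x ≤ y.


Step 1: Factor n = 7748 = 2^2 · 13 · 149.
Step 2: Check the mod-4 condition on each prime factor: 2 = 2 (special); 13 ≡ 1 (mod 4), exponent 1; 149 ≡ 1 (mod 4), exponent 1.
All primes ≡ 3 (mod 4) appear to even exponent (or don't appear), so by the two-squares theorem n IS expressible as a sum of two squares.
Step 3: Build a representation. Group n = k² · m with k = 2 and m = 13 · 149 = 1937 (a product of primes ≡ 1 (mod 4)); a representation of m scales to one of n via (k·x)² + (k·y)² = k²(x² + y²). Each prime p ≡ 1 (mod 4) is itself a sum of two squares; find a² by testing p − a² for a perfect square:
  13: 13 − 1² = 12, 13 − 2² = 9 = 3² ⇒ 13 = 2² + 3².
  149: 149 − 1² = 148, 149 − 2² = 145, 149 − 3² = 140, 149 − 4² = 133, 149 − 5² = 124, 149 − 6² = 113, 149 − 7² = 100 = 10² ⇒ 149 = 7² + 10².
  Combine using the Brahmagupta–Fibonacci identity (a² + b²)(c² + d²) = (ac − bd)² + (ad + bc)² = (ac + bd)² + (ad − bc)²:
  13 · 149 = 1937: from (2² + 3²)(7² + 10²), take (2·7 − 3·10, 2·10 + 3·7) = (14 − 30, 20 + 21) = (-16, 41); dropping signs (only squares matter) gives (16, 41); check 16² + 41² = 256 + 1681 = 1937 ✓.
  Scale by k = 2: (2·16, 2·41) = (32, 82).
Step 4: Order so x ≤ y and verify: 32² + 82² = 1024 + 6724 = 7748 = n. ✓

n = 7748 = 32² + 82² (one valid representation with x ≤ y).


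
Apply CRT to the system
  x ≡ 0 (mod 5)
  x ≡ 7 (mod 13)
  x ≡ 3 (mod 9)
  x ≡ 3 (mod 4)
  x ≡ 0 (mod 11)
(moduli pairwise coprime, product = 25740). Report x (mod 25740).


Product of moduli M = 5 · 13 · 9 · 4 · 11 = 25740.
Merge one congruence at a time:
  Start: x ≡ 0 (mod 5).
  Combine with x ≡ 7 (mod 13); new modulus lcm = 65.
    Write x = 0 + 5·t and substitute into x ≡ 7 (mod 13): 5·t ≡ 7 − 0 = 7 (mod 13).
    The inverse of 5 mod 13 is 8 (since 5·8 = 40 = 3·13 + 1), so t ≡ 8·7 = 56 ≡ 4 (mod 13).
    Then x = 0 + 5·4 = 20, valid modulo lcm(5, 13) = 65: x ≡ 20 (mod 65).
  Combine with x ≡ 3 (mod 9); new modulus lcm = 585.
    Write x = 20 + 65·t and substitute into x ≡ 3 (mod 9): 65·t ≡ 3 − 20 = -17 (mod 9).
    Reduce coefficients mod 9: 2·t ≡ 1 (mod 9).
    The inverse of 2 mod 9 is 5 (since 2·5 = 10 = 1·9 + 1), so t ≡ 5·1 = 5 ≡ 5 (mod 9).
    Then x = 20 + 65·5 = 345, valid modulo lcm(65, 9) = 585: x ≡ 345 (mod 585).
  Combine with x ≡ 3 (mod 4); new modulus lcm = 2340.
    Write x = 345 + 585·t and substitute into x ≡ 3 (mod 4): 585·t ≡ 3 − 345 = -342 (mod 4).
    Reduce coefficients mod 4: 1·t ≡ 2 (mod 4).
    So t ≡ 2 (mod 4).
    Then x = 345 + 585·2 = 1515, valid modulo lcm(585, 4) = 2340: x ≡ 1515 (mod 2340).
  Combine with x ≡ 0 (mod 11); new modulus lcm = 25740.
    Write x = 1515 + 2340·t and substitute into x ≡ 0 (mod 11): 2340·t ≡ 0 − 1515 = -1515 (mod 11).
    Reduce coefficients mod 11: 8·t ≡ 3 (mod 11).
    The inverse of 8 mod 11 is 7 (since 8·7 = 56 = 5·11 + 1), so t ≡ 7·3 = 21 ≡ 10 (mod 11).
    Then x = 1515 + 2340·10 = 24915, valid modulo lcm(2340, 11) = 25740: x ≡ 24915 (mod 25740).
Verify against each original: 24915 mod 5 = 0, 24915 mod 13 = 7, 24915 mod 9 = 3, 24915 mod 4 = 3, 24915 mod 11 = 0.

x ≡ 24915 (mod 25740).


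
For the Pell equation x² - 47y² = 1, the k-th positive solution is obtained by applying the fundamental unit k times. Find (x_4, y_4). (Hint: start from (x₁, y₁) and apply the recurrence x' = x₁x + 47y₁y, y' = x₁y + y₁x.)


Step 1: Find the fundamental solution (x₁, y₁) of x² - 47y² = 1.
  Expand √47 as a continued fraction. a₀ = ⌊√47⌋ = 6; iterate m_{k+1} = d_k·a_k − m_k, d_{k+1} = (47 − m_{k+1}²)/d_k, a_{k+1} = ⌊(a₀ + m_{k+1})/d_{k+1}⌋ (starting m₀ = 0, d₀ = 1), with convergents p_k = a_k·p_{k-1} + p_{k-2}, q_k = a_k·q_{k-1} + q_{k-2} (p₋₁ = 1, q₋₁ = 0):
  k = 0: a₀ = 6; p₀/q₀ = 6/1; p₀² − 47·q₀² = 36 − 47 = -11.
  k = 1: m = 6, d = 11, a = ⌊(6 + 6)/11⌋ = 1; p/q = (1·6 + 1)/(1·1 + 0) = 7/1; p² − 47·q² = 49 − 47 = 2.
  k = 2: m = 5, d = 2, a = ⌊(6 + 5)/2⌋ = 5; p/q = (5·7 + 6)/(5·1 + 1) = 41/6; p² − 47·q² = 1681 − 1692 = -11.
  k = 3: m = 5, d = 11, a = ⌊(6 + 5)/11⌋ = 1; p/q = (1·41 + 7)/(1·6 + 1) = 48/7; p² − 47·q² = 2304 − 2303 = 1.
  The first convergent with p² − 47·q² = 1 gives the fundamental solution (x₁, y₁) = (48, 7).
Step 2: Apply the recurrence (x_{n+1}, y_{n+1}) = (x₁x_n + 47y₁y_n, x₁y_n + y₁x_n) repeatedly.
  From (x_1, y_1) = (48, 7): x_2 = 48·48 + 47·7·7 = 4607; y_2 = 48·7 + 7·48 = 672.
  From (x_2, y_2) = (4607, 672): x_3 = 48·4607 + 47·7·672 = 442224; y_3 = 48·672 + 7·4607 = 64505.
  From (x_3, y_3) = (442224, 64505): x_4 = 48·442224 + 47·7·64505 = 42448897; y_4 = 48·64505 + 7·442224 = 6191808.
Step 3: Verify x_4² - 47·y_4² = 1801908856516609 - 1801908856516608 = 1 (should be 1). ✓

(x_1, y_1) = (48, 7); (x_4, y_4) = (42448897, 6191808).


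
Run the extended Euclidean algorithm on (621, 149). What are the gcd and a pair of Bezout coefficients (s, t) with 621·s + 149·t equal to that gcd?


Euclidean algorithm on (621, 149) — divide until remainder is 0:
  621 = 4 · 149 + 25
  149 = 5 · 25 + 24
  25 = 1 · 24 + 1
  24 = 24 · 1 + 0
gcd(621, 149) = 1.
Track Bezout coefficients alongside the remainders: start with r₀ = 621 = a·1 + b·0 (s = 1, t = 0) and r₁ = 149 = a·0 + b·1 (s = 0, t = 1); each new remainder r_{k+1} = r_{k-1} − q_k·r_k inherits s_{k+1} = s_{k-1} − q_k·s_k, t_{k+1} = t_{k-1} − q_k·t_k, so r_k = a·s_k + b·t_k at every step:
  q = 4: r = 25, s = 1 − 4·0 = 1, t = 0 − 4·1 = -4  (check: 621·1 + 149·(-4) = 25)
  q = 5: r = 24, s = 0 − 5·1 = -5, t = 1 − 5·(-4) = 21  (check: 621·(-5) + 149·21 = 24)
  q = 1: r = 1, s = 1 − 1·(-5) = 6, t = -4 − 1·21 = -25  (check: 621·6 + 149·(-25) = 1)
The row with r = 1 (the gcd) gives the Bezout coefficients s = 6, t = -25.
Result: 621 · (6) + 149 · (-25) = 1.

gcd(621, 149) = 1; s = 6, t = -25 (check: 621·6 + 149·(-25) = 1).


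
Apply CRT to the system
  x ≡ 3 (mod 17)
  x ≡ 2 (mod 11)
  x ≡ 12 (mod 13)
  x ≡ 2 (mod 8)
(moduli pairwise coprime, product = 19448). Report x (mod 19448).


Product of moduli M = 17 · 11 · 13 · 8 = 19448.
Merge one congruence at a time:
  Start: x ≡ 3 (mod 17).
  Combine with x ≡ 2 (mod 11); new modulus lcm = 187.
    Write x = 3 + 17·t and substitute into x ≡ 2 (mod 11): 17·t ≡ 2 − 3 = -1 (mod 11).
    Reduce coefficients mod 11: 6·t ≡ 10 (mod 11).
    The inverse of 6 mod 11 is 2 (since 6·2 = 12 = 1·11 + 1), so t ≡ 2·10 = 20 ≡ 9 (mod 11).
    Then x = 3 + 17·9 = 156, valid modulo lcm(17, 11) = 187: x ≡ 156 (mod 187).
  Combine with x ≡ 12 (mod 13); new modulus lcm = 2431.
    Write x = 156 + 187·t and substitute into x ≡ 12 (mod 13): 187·t ≡ 12 − 156 = -144 (mod 13).
    Reduce coefficients mod 13: 5·t ≡ 12 (mod 13).
    The inverse of 5 mod 13 is 8 (since 5·8 = 40 = 3·13 + 1), so t ≡ 8·12 = 96 ≡ 5 (mod 13).
    Then x = 156 + 187·5 = 1091, valid modulo lcm(187, 13) = 2431: x ≡ 1091 (mod 2431).
  Combine with x ≡ 2 (mod 8); new modulus lcm = 19448.
    Write x = 1091 + 2431·t and substitute into x ≡ 2 (mod 8): 2431·t ≡ 2 − 1091 = -1089 (mod 8).
    Reduce coefficients mod 8: 7·t ≡ 7 (mod 8).
    The inverse of 7 mod 8 is 7 (since 7·7 = 49 = 6·8 + 1), so t ≡ 7·7 = 49 ≡ 1 (mod 8).
    Then x = 1091 + 2431·1 = 3522, valid modulo lcm(2431, 8) = 19448: x ≡ 3522 (mod 19448).
Verify against each original: 3522 mod 17 = 3, 3522 mod 11 = 2, 3522 mod 13 = 12, 3522 mod 8 = 2.

x ≡ 3522 (mod 19448).


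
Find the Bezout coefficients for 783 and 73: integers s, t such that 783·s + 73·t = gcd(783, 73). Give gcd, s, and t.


Euclidean algorithm on (783, 73) — divide until remainder is 0:
  783 = 10 · 73 + 53
  73 = 1 · 53 + 20
  53 = 2 · 20 + 13
  20 = 1 · 13 + 7
  13 = 1 · 7 + 6
  7 = 1 · 6 + 1
  6 = 6 · 1 + 0
gcd(783, 73) = 1.
Track Bezout coefficients alongside the remainders: start with r₀ = 783 = a·1 + b·0 (s = 1, t = 0) and r₁ = 73 = a·0 + b·1 (s = 0, t = 1); each new remainder r_{k+1} = r_{k-1} − q_k·r_k inherits s_{k+1} = s_{k-1} − q_k·s_k, t_{k+1} = t_{k-1} − q_k·t_k, so r_k = a·s_k + b·t_k at every step:
  q = 10: r = 53, s = 1 − 10·0 = 1, t = 0 − 10·1 = -10  (check: 783·1 + 73·(-10) = 53)
  q = 1: r = 20, s = 0 − 1·1 = -1, t = 1 − 1·(-10) = 11  (check: 783·(-1) + 73·11 = 20)
  q = 2: r = 13, s = 1 − 2·(-1) = 3, t = -10 − 2·11 = -32  (check: 783·3 + 73·(-32) = 13)
  q = 1: r = 7, s = -1 − 1·3 = -4, t = 11 − 1·(-32) = 43  (check: 783·(-4) + 73·43 = 7)
  q = 1: r = 6, s = 3 − 1·(-4) = 7, t = -32 − 1·43 = -75  (check: 783·7 + 73·(-75) = 6)
  q = 1: r = 1, s = -4 − 1·7 = -11, t = 43 − 1·(-75) = 118  (check: 783·(-11) + 73·118 = 1)
The row with r = 1 (the gcd) gives the Bezout coefficients s = -11, t = 118.
Result: 783 · (-11) + 73 · (118) = 1.

gcd(783, 73) = 1; s = -11, t = 118 (check: 783·(-11) + 73·118 = 1).


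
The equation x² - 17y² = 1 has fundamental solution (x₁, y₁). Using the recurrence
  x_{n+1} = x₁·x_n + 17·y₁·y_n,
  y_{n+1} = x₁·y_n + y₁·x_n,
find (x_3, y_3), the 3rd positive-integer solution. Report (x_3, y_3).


Step 1: Find the fundamental solution (x₁, y₁) of x² - 17y² = 1.
  Expand √17 as a continued fraction. a₀ = ⌊√17⌋ = 4; iterate m_{k+1} = d_k·a_k − m_k, d_{k+1} = (17 − m_{k+1}²)/d_k, a_{k+1} = ⌊(a₀ + m_{k+1})/d_{k+1}⌋ (starting m₀ = 0, d₀ = 1), with convergents p_k = a_k·p_{k-1} + p_{k-2}, q_k = a_k·q_{k-1} + q_{k-2} (p₋₁ = 1, q₋₁ = 0):
  k = 0: a₀ = 4; p₀/q₀ = 4/1; p₀² − 17·q₀² = 16 − 17 = -1.
  k = 1: m = 4, d = 1, a = ⌊(4 + 4)/1⌋ = 8; p/q = (8·4 + 1)/(8·1 + 0) = 33/8; p² − 17·q² = 1089 − 1088 = 1.
  The first convergent with p² − 17·q² = 1 gives the fundamental solution (x₁, y₁) = (33, 8).
Step 2: Apply the recurrence (x_{n+1}, y_{n+1}) = (x₁x_n + 17y₁y_n, x₁y_n + y₁x_n) repeatedly.
  From (x_1, y_1) = (33, 8): x_2 = 33·33 + 17·8·8 = 2177; y_2 = 33·8 + 8·33 = 528.
  From (x_2, y_2) = (2177, 528): x_3 = 33·2177 + 17·8·528 = 143649; y_3 = 33·528 + 8·2177 = 34840.
Step 3: Verify x_3² - 17·y_3² = 20635035201 - 20635035200 = 1 (should be 1). ✓

(x_1, y_1) = (33, 8); (x_3, y_3) = (143649, 34840).


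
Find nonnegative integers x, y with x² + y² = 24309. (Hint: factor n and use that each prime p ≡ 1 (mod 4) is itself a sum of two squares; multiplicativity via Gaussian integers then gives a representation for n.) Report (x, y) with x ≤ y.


Step 1: Factor n = 24309 = 3^2 · 37 · 73.
Step 2: Check the mod-4 condition on each prime factor: 3 ≡ 3 (mod 4), exponent 2 (must be even); 37 ≡ 1 (mod 4), exponent 1; 73 ≡ 1 (mod 4), exponent 1.
All primes ≡ 3 (mod 4) appear to even exponent (or don't appear), so by the two-squares theorem n IS expressible as a sum of two squares.
Step 3: Build a representation. Group n = k² · m with k = 3 and m = 37 · 73 = 2701 (a product of primes ≡ 1 (mod 4)); a representation of m scales to one of n via (k·x)² + (k·y)² = k²(x² + y²). Each prime p ≡ 1 (mod 4) is itself a sum of two squares; find a² by testing p − a² for a perfect square:
  37: 37 − 1² = 36 = 6² ⇒ 37 = 1² + 6².
  73: 73 − 1² = 72, 73 − 2² = 69, 73 − 3² = 64 = 8² ⇒ 73 = 3² + 8².
  Combine using the Brahmagupta–Fibonacci identity (a² + b²)(c² + d²) = (ac − bd)² + (ad + bc)² = (ac + bd)² + (ad − bc)²:
  37 · 73 = 2701: from (1² + 6²)(3² + 8²), take (1·3 − 6·8, 1·8 + 6·3) = (3 − 48, 8 + 18) = (-45, 26); dropping signs (only squares matter) gives (45, 26); check 45² + 26² = 2025 + 676 = 2701 ✓.
  Scale by k = 3: (3·45, 3·26) = (135, 78).
Step 4: Order so x ≤ y and verify: 78² + 135² = 6084 + 18225 = 24309 = n. ✓

n = 24309 = 78² + 135² (one valid representation with x ≤ y).


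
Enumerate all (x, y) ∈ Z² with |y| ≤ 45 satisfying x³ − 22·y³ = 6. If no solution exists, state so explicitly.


The equation is x³ - 22y³ = 6. For fixed y, x³ = 22·y³ + 6, so a solution requires the RHS to be a perfect cube.
Strategy: iterate y from -45 to 45, compute RHS = 22·y³ + 6, and check whether it is a (positive or negative) perfect cube.
Check small values of y:
  y = 0: RHS = 6 is not a perfect cube.
  y = 1: RHS = 28 is not a perfect cube.
  y = -1: RHS = -16 is not a perfect cube.
  y = 2: RHS = 182 is not a perfect cube.
  y = -2: RHS = -170 is not a perfect cube.
  y = 3: RHS = 600 is not a perfect cube.
  y = -3: RHS = -588 is not a perfect cube.
Continuing, at y = -5: RHS = -2744 = (-14)³ ⇒ x = -14 works.
Searching the remaining y in |y| ≤ 45 finds no further solutions.
Collected solutions: (-14, -5).

Solutions (with |y| ≤ 45): (-14, -5).


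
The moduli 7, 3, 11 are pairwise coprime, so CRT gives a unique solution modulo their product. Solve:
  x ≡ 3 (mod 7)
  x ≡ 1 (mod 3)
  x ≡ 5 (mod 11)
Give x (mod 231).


Moduli 7, 3, 11 are pairwise coprime; by CRT there is a unique solution modulo M = 7 · 3 · 11 = 231.
Solve pairwise, accumulating the modulus:
  Start with x ≡ 3 (mod 7).
  Combine with x ≡ 1 (mod 3): since gcd(7, 3) = 1, we get a unique residue mod 21.
    Write x = 3 + 7·t and substitute into x ≡ 1 (mod 3): 7·t ≡ 1 − 3 = -2 (mod 3).
    Reduce coefficients mod 3: 1·t ≡ 1 (mod 3).
    So t ≡ 1 (mod 3).
    Then x = 3 + 7·1 = 10, valid modulo lcm(7, 3) = 21: x ≡ 10 (mod 21).
  Combine with x ≡ 5 (mod 11): since gcd(21, 11) = 1, we get a unique residue mod 231.
    Write x = 10 + 21·t and substitute into x ≡ 5 (mod 11): 21·t ≡ 5 − 10 = -5 (mod 11).
    Reduce coefficients mod 11: 10·t ≡ 6 (mod 11).
    The inverse of 10 mod 11 is 10 (since 10·10 = 100 = 9·11 + 1), so t ≡ 10·6 = 60 ≡ 5 (mod 11).
    Then x = 10 + 21·5 = 115, valid modulo lcm(21, 11) = 231: x ≡ 115 (mod 231).
Verify: 115 mod 7 = 3 ✓, 115 mod 3 = 1 ✓, 115 mod 11 = 5 ✓.

x ≡ 115 (mod 231).


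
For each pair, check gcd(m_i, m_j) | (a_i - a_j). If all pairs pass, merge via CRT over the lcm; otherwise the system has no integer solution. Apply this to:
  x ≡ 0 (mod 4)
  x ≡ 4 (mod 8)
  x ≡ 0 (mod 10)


Moduli 4, 8, 10 are not pairwise coprime, so CRT works modulo lcm(m_i) when all pairwise compatibility conditions hold.
Pairwise compatibility: gcd(m_i, m_j) must divide a_i - a_j for every pair.
Merge one congruence at a time:
  Start: x ≡ 0 (mod 4).
  Combine with x ≡ 4 (mod 8): gcd(4, 8) = 4; 4 - 0 = 4, which IS divisible by 4, so compatible.
    Write x = 0 + 4·t and substitute into x ≡ 4 (mod 8): 4·t ≡ 4 − 0 = 4 (mod 8).
    Divide the congruence (and modulus) by g = 4: 1·t ≡ 1 (mod 2).
    So t ≡ 1 (mod 2).
    Then x = 0 + 4·1 = 4, valid modulo lcm(4, 8) = 8: x ≡ 4 (mod 8).
  Combine with x ≡ 0 (mod 10): gcd(8, 10) = 2; 0 - 4 = -4, which IS divisible by 2, so compatible.
    Write x = 4 + 8·t and substitute into x ≡ 0 (mod 10): 8·t ≡ 0 − 4 = -4 (mod 10).
    Divide the congruence (and modulus) by g = 2: 4·t ≡ -2 (mod 5).
    Reduce coefficients mod 5: 4·t ≡ 3 (mod 5).
    The inverse of 4 mod 5 is 4 (since 4·4 = 16 = 3·5 + 1), so t ≡ 4·3 = 12 ≡ 2 (mod 5).
    Then x = 4 + 8·2 = 20, valid modulo lcm(8, 10) = 40: x ≡ 20 (mod 40).
Verify: 20 mod 4 = 0, 20 mod 8 = 4, 20 mod 10 = 0.

x ≡ 20 (mod 40).


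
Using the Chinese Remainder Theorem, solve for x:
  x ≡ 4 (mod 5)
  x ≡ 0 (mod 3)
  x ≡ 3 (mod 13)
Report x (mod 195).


Moduli 5, 3, 13 are pairwise coprime; by CRT there is a unique solution modulo M = 5 · 3 · 13 = 195.
Solve pairwise, accumulating the modulus:
  Start with x ≡ 4 (mod 5).
  Combine with x ≡ 0 (mod 3): since gcd(5, 3) = 1, we get a unique residue mod 15.
    Write x = 4 + 5·t and substitute into x ≡ 0 (mod 3): 5·t ≡ 0 − 4 = -4 (mod 3).
    Reduce coefficients mod 3: 2·t ≡ 2 (mod 3).
    The inverse of 2 mod 3 is 2 (since 2·2 = 4 = 1·3 + 1), so t ≡ 2·2 = 4 ≡ 1 (mod 3).
    Then x = 4 + 5·1 = 9, valid modulo lcm(5, 3) = 15: x ≡ 9 (mod 15).
  Combine with x ≡ 3 (mod 13): since gcd(15, 13) = 1, we get a unique residue mod 195.
    Write x = 9 + 15·t and substitute into x ≡ 3 (mod 13): 15·t ≡ 3 − 9 = -6 (mod 13).
    Reduce coefficients mod 13: 2·t ≡ 7 (mod 13).
    The inverse of 2 mod 13 is 7 (since 2·7 = 14 = 1·13 + 1), so t ≡ 7·7 = 49 ≡ 10 (mod 13).
    Then x = 9 + 15·10 = 159, valid modulo lcm(15, 13) = 195: x ≡ 159 (mod 195).
Verify: 159 mod 5 = 4 ✓, 159 mod 3 = 0 ✓, 159 mod 13 = 3 ✓.

x ≡ 159 (mod 195).


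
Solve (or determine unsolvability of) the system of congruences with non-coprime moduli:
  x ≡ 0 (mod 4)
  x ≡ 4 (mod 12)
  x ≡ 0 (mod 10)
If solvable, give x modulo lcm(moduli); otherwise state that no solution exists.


Moduli 4, 12, 10 are not pairwise coprime, so CRT works modulo lcm(m_i) when all pairwise compatibility conditions hold.
Pairwise compatibility: gcd(m_i, m_j) must divide a_i - a_j for every pair.
Merge one congruence at a time:
  Start: x ≡ 0 (mod 4).
  Combine with x ≡ 4 (mod 12): gcd(4, 12) = 4; 4 - 0 = 4, which IS divisible by 4, so compatible.
    Write x = 0 + 4·t and substitute into x ≡ 4 (mod 12): 4·t ≡ 4 − 0 = 4 (mod 12).
    Divide the congruence (and modulus) by g = 4: 1·t ≡ 1 (mod 3).
    So t ≡ 1 (mod 3).
    Then x = 0 + 4·1 = 4, valid modulo lcm(4, 12) = 12: x ≡ 4 (mod 12).
  Combine with x ≡ 0 (mod 10): gcd(12, 10) = 2; 0 - 4 = -4, which IS divisible by 2, so compatible.
    Write x = 4 + 12·t and substitute into x ≡ 0 (mod 10): 12·t ≡ 0 − 4 = -4 (mod 10).
    Divide the congruence (and modulus) by g = 2: 6·t ≡ -2 (mod 5).
    Reduce coefficients mod 5: 1·t ≡ 3 (mod 5).
    So t ≡ 3 (mod 5).
    Then x = 4 + 12·3 = 40, valid modulo lcm(12, 10) = 60: x ≡ 40 (mod 60).
Verify: 40 mod 4 = 0, 40 mod 12 = 4, 40 mod 10 = 0.

x ≡ 40 (mod 60).


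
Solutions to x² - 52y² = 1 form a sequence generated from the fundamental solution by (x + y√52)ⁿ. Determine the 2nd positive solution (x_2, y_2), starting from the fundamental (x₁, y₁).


Step 1: Find the fundamental solution (x₁, y₁) of x² - 52y² = 1.
  Expand √52 as a continued fraction. a₀ = ⌊√52⌋ = 7; iterate m_{k+1} = d_k·a_k − m_k, d_{k+1} = (52 − m_{k+1}²)/d_k, a_{k+1} = ⌊(a₀ + m_{k+1})/d_{k+1}⌋ (starting m₀ = 0, d₀ = 1), with convergents p_k = a_k·p_{k-1} + p_{k-2}, q_k = a_k·q_{k-1} + q_{k-2} (p₋₁ = 1, q₋₁ = 0):
  k = 0: a₀ = 7; p₀/q₀ = 7/1; p₀² − 52·q₀² = 49 − 52 = -3.
  k = 1: m = 7, d = 3, a = ⌊(7 + 7)/3⌋ = 4; p/q = (4·7 + 1)/(4·1 + 0) = 29/4; p² − 52·q² = 841 − 832 = 9.
  k = 2: m = 5, d = 9, a = ⌊(7 + 5)/9⌋ = 1; p/q = (1·29 + 7)/(1·4 + 1) = 36/5; p² − 52·q² = 1296 − 1300 = -4.
  k = 3: m = 4, d = 4, a = ⌊(7 + 4)/4⌋ = 2; p/q = (2·36 + 29)/(2·5 + 4) = 101/14; p² − 52·q² = 10201 − 10192 = 9.
  k = 4: m = 4, d = 9, a = ⌊(7 + 4)/9⌋ = 1; p/q = (1·101 + 36)/(1·14 + 5) = 137/19; p² − 52·q² = 18769 − 18772 = -3.
  k = 5: m = 5, d = 3, a = ⌊(7 + 5)/3⌋ = 4; p/q = (4·137 + 101)/(4·19 + 14) = 649/90; p² − 52·q² = 421201 − 421200 = 1.
  The first convergent with p² − 52·q² = 1 gives the fundamental solution (x₁, y₁) = (649, 90).
Step 2: Apply the recurrence (x_{n+1}, y_{n+1}) = (x₁x_n + 52y₁y_n, x₁y_n + y₁x_n) repeatedly.
  From (x_1, y_1) = (649, 90): x_2 = 649·649 + 52·90·90 = 842401; y_2 = 649·90 + 90·649 = 116820.
Step 3: Verify x_2² - 52·y_2² = 709639444801 - 709639444800 = 1 (should be 1). ✓

(x_1, y_1) = (649, 90); (x_2, y_2) = (842401, 116820).


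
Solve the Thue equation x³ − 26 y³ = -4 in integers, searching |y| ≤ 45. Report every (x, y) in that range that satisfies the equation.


The equation is x³ - 26y³ = -4. For fixed y, x³ = 26·y³ − 4, so a solution requires the RHS to be a perfect cube.
Strategy: iterate y from -45 to 45, compute RHS = 26·y³ − 4, and check whether it is a (positive or negative) perfect cube.
Check small values of y:
  y = 0: RHS = -4 is not a perfect cube.
  y = 1: RHS = 22 is not a perfect cube.
  y = -1: RHS = -30 is not a perfect cube.
  y = 2: RHS = 204 is not a perfect cube.
  y = -2: RHS = -212 is not a perfect cube.
  y = 3: RHS = 698 is not a perfect cube.
  y = -3: RHS = -706 is not a perfect cube.
Continuing the search up to |y| = 45 finds no solutions either.
No (x, y) in the scanned range satisfies the equation.

No integer solutions with |y| ≤ 45.


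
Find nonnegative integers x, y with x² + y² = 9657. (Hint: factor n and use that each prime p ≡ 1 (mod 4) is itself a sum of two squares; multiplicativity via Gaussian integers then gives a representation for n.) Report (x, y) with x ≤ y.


Step 1: Factor n = 9657 = 3^2 · 29 · 37.
Step 2: Check the mod-4 condition on each prime factor: 3 ≡ 3 (mod 4), exponent 2 (must be even); 29 ≡ 1 (mod 4), exponent 1; 37 ≡ 1 (mod 4), exponent 1.
All primes ≡ 3 (mod 4) appear to even exponent (or don't appear), so by the two-squares theorem n IS expressible as a sum of two squares.
Step 3: Build a representation. Group n = k² · m with k = 3 and m = 29 · 37 = 1073 (a product of primes ≡ 1 (mod 4)); a representation of m scales to one of n via (k·x)² + (k·y)² = k²(x² + y²). Each prime p ≡ 1 (mod 4) is itself a sum of two squares; find a² by testing p − a² for a perfect square:
  29: 29 − 1² = 28, 29 − 2² = 25 = 5² ⇒ 29 = 2² + 5².
  37: 37 − 1² = 36 = 6² ⇒ 37 = 1² + 6².
  Combine using the Brahmagupta–Fibonacci identity (a² + b²)(c² + d²) = (ac − bd)² + (ad + bc)² = (ac + bd)² + (ad − bc)²:
  29 · 37 = 1073: from (2² + 5²)(1² + 6²), take (2·1 − 5·6, 2·6 + 5·1) = (2 − 30, 12 + 5) = (-28, 17); dropping signs (only squares matter) gives (28, 17); check 28² + 17² = 784 + 289 = 1073 ✓.
  Scale by k = 3: (3·28, 3·17) = (84, 51).
Step 4: Order so x ≤ y and verify: 51² + 84² = 2601 + 7056 = 9657 = n. ✓

n = 9657 = 51² + 84² (one valid representation with x ≤ y).


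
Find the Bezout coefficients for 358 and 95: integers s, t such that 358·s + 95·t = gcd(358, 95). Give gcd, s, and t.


Euclidean algorithm on (358, 95) — divide until remainder is 0:
  358 = 3 · 95 + 73
  95 = 1 · 73 + 22
  73 = 3 · 22 + 7
  22 = 3 · 7 + 1
  7 = 7 · 1 + 0
gcd(358, 95) = 1.
Track Bezout coefficients alongside the remainders: start with r₀ = 358 = a·1 + b·0 (s = 1, t = 0) and r₁ = 95 = a·0 + b·1 (s = 0, t = 1); each new remainder r_{k+1} = r_{k-1} − q_k·r_k inherits s_{k+1} = s_{k-1} − q_k·s_k, t_{k+1} = t_{k-1} − q_k·t_k, so r_k = a·s_k + b·t_k at every step:
  q = 3: r = 73, s = 1 − 3·0 = 1, t = 0 − 3·1 = -3  (check: 358·1 + 95·(-3) = 73)
  q = 1: r = 22, s = 0 − 1·1 = -1, t = 1 − 1·(-3) = 4  (check: 358·(-1) + 95·4 = 22)
  q = 3: r = 7, s = 1 − 3·(-1) = 4, t = -3 − 3·4 = -15  (check: 358·4 + 95·(-15) = 7)
  q = 3: r = 1, s = -1 − 3·4 = -13, t = 4 − 3·(-15) = 49  (check: 358·(-13) + 95·49 = 1)
The row with r = 1 (the gcd) gives the Bezout coefficients s = -13, t = 49.
Result: 358 · (-13) + 95 · (49) = 1.

gcd(358, 95) = 1; s = -13, t = 49 (check: 358·(-13) + 95·49 = 1).


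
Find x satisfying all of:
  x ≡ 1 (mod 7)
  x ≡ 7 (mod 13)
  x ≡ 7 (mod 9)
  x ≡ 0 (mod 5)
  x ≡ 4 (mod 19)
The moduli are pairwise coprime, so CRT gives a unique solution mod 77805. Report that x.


Product of moduli M = 7 · 13 · 9 · 5 · 19 = 77805.
Merge one congruence at a time:
  Start: x ≡ 1 (mod 7).
  Combine with x ≡ 7 (mod 13); new modulus lcm = 91.
    Write x = 1 + 7·t and substitute into x ≡ 7 (mod 13): 7·t ≡ 7 − 1 = 6 (mod 13).
    The inverse of 7 mod 13 is 2 (since 7·2 = 14 = 1·13 + 1), so t ≡ 2·6 = 12 ≡ 12 (mod 13).
    Then x = 1 + 7·12 = 85, valid modulo lcm(7, 13) = 91: x ≡ 85 (mod 91).
  Combine with x ≡ 7 (mod 9); new modulus lcm = 819.
    Write x = 85 + 91·t and substitute into x ≡ 7 (mod 9): 91·t ≡ 7 − 85 = -78 (mod 9).
    Reduce coefficients mod 9: 1·t ≡ 3 (mod 9).
    So t ≡ 3 (mod 9).
    Then x = 85 + 91·3 = 358, valid modulo lcm(91, 9) = 819: x ≡ 358 (mod 819).
  Combine with x ≡ 0 (mod 5); new modulus lcm = 4095.
    Write x = 358 + 819·t and substitute into x ≡ 0 (mod 5): 819·t ≡ 0 − 358 = -358 (mod 5).
    Reduce coefficients mod 5: 4·t ≡ 2 (mod 5).
    The inverse of 4 mod 5 is 4 (since 4·4 = 16 = 3·5 + 1), so t ≡ 4·2 = 8 ≡ 3 (mod 5).
    Then x = 358 + 819·3 = 2815, valid modulo lcm(819, 5) = 4095: x ≡ 2815 (mod 4095).
  Combine with x ≡ 4 (mod 19); new modulus lcm = 77805.
    Write x = 2815 + 4095·t and substitute into x ≡ 4 (mod 19): 4095·t ≡ 4 − 2815 = -2811 (mod 19).
    Reduce coefficients mod 19: 10·t ≡ 1 (mod 19).
    The inverse of 10 mod 19 is 2 (since 10·2 = 20 = 1·19 + 1), so t ≡ 2·1 = 2 ≡ 2 (mod 19).
    Then x = 2815 + 4095·2 = 11005, valid modulo lcm(4095, 19) = 77805: x ≡ 11005 (mod 77805).
Verify against each original: 11005 mod 7 = 1, 11005 mod 13 = 7, 11005 mod 9 = 7, 11005 mod 5 = 0, 11005 mod 19 = 4.

x ≡ 11005 (mod 77805).


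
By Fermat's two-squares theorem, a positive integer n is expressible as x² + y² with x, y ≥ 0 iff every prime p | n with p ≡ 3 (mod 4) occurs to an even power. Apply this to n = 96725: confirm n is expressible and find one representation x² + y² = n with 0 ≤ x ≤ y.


Step 1: Factor n = 96725 = 5^2 · 53 · 73.
Step 2: Check the mod-4 condition on each prime factor: 5 ≡ 1 (mod 4), exponent 2; 53 ≡ 1 (mod 4), exponent 1; 73 ≡ 1 (mod 4), exponent 1.
All primes ≡ 3 (mod 4) appear to even exponent (or don't appear), so by the two-squares theorem n IS expressible as a sum of two squares.
Step 3: Build a representation. Group n = k² · m with k = 5 and m = 53 · 73 = 3869 (a product of primes ≡ 1 (mod 4)); a representation of m scales to one of n via (k·x)² + (k·y)² = k²(x² + y²). Each prime p ≡ 1 (mod 4) is itself a sum of two squares; find a² by testing p − a² for a perfect square:
  53: 53 − 1² = 52, 53 − 2² = 49 = 7² ⇒ 53 = 2² + 7².
  73: 73 − 1² = 72, 73 − 2² = 69, 73 − 3² = 64 = 8² ⇒ 73 = 3² + 8².
  Combine using the Brahmagupta–Fibonacci identity (a² + b²)(c² + d²) = (ac − bd)² + (ad + bc)² = (ac + bd)² + (ad − bc)²:
  53 · 73 = 3869: from (2² + 7²)(3² + 8²), take (2·3 − 7·8, 2·8 + 7·3) = (6 − 56, 16 + 21) = (-50, 37); dropping signs (only squares matter) gives (50, 37); check 50² + 37² = 2500 + 1369 = 3869 ✓.
  Scale by k = 5: (5·50, 5·37) = (250, 185).
Step 4: Order so x ≤ y and verify: 185² + 250² = 34225 + 62500 = 96725 = n. ✓

n = 96725 = 185² + 250² (one valid representation with x ≤ y).


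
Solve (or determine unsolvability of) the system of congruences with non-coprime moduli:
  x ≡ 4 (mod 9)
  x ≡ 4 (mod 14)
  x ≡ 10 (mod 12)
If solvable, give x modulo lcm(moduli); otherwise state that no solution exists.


Moduli 9, 14, 12 are not pairwise coprime, so CRT works modulo lcm(m_i) when all pairwise compatibility conditions hold.
Pairwise compatibility: gcd(m_i, m_j) must divide a_i - a_j for every pair.
Merge one congruence at a time:
  Start: x ≡ 4 (mod 9).
  Combine with x ≡ 4 (mod 14): gcd(9, 14) = 1; 4 - 4 = 0, which IS divisible by 1, so compatible.
    Write x = 4 + 9·t and substitute into x ≡ 4 (mod 14): 9·t ≡ 4 − 4 = 0 (mod 14).
    The inverse of 9 mod 14 is 11 (since 9·11 = 99 = 7·14 + 1), so t ≡ 11·0 = 0 ≡ 0 (mod 14).
    Then x = 4 + 9·0 = 4, valid modulo lcm(9, 14) = 126: x ≡ 4 (mod 126).
  Combine with x ≡ 10 (mod 12): gcd(126, 12) = 6; 10 - 4 = 6, which IS divisible by 6, so compatible.
    Write x = 4 + 126·t and substitute into x ≡ 10 (mod 12): 126·t ≡ 10 − 4 = 6 (mod 12).
    Divide the congruence (and modulus) by g = 6: 21·t ≡ 1 (mod 2).
    Reduce coefficients mod 2: 1·t ≡ 1 (mod 2).
    So t ≡ 1 (mod 2).
    Then x = 4 + 126·1 = 130, valid modulo lcm(126, 12) = 252: x ≡ 130 (mod 252).
Verify: 130 mod 9 = 4, 130 mod 14 = 4, 130 mod 12 = 10.

x ≡ 130 (mod 252).


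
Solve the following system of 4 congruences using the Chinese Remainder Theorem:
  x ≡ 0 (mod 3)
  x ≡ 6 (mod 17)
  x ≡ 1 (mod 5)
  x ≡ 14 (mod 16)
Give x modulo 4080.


Product of moduli M = 3 · 17 · 5 · 16 = 4080.
Merge one congruence at a time:
  Start: x ≡ 0 (mod 3).
  Combine with x ≡ 6 (mod 17); new modulus lcm = 51.
    Write x = 0 + 3·t and substitute into x ≡ 6 (mod 17): 3·t ≡ 6 − 0 = 6 (mod 17).
    The inverse of 3 mod 17 is 6 (since 3·6 = 18 = 1·17 + 1), so t ≡ 6·6 = 36 ≡ 2 (mod 17).
    Then x = 0 + 3·2 = 6, valid modulo lcm(3, 17) = 51: x ≡ 6 (mod 51).
  Combine with x ≡ 1 (mod 5); new modulus lcm = 255.
    Write x = 6 + 51·t and substitute into x ≡ 1 (mod 5): 51·t ≡ 1 − 6 = -5 (mod 5).
    Reduce coefficients mod 5: 1·t ≡ 0 (mod 5).
    So t ≡ 0 (mod 5).
    Then x = 6 + 51·0 = 6, valid modulo lcm(51, 5) = 255: x ≡ 6 (mod 255).
  Combine with x ≡ 14 (mod 16); new modulus lcm = 4080.
    Write x = 6 + 255·t and substitute into x ≡ 14 (mod 16): 255·t ≡ 14 − 6 = 8 (mod 16).
    Reduce coefficients mod 16: 15·t ≡ 8 (mod 16).
    The inverse of 15 mod 16 is 15 (since 15·15 = 225 = 14·16 + 1), so t ≡ 15·8 = 120 ≡ 8 (mod 16).
    Then x = 6 + 255·8 = 2046, valid modulo lcm(255, 16) = 4080: x ≡ 2046 (mod 4080).
Verify against each original: 2046 mod 3 = 0, 2046 mod 17 = 6, 2046 mod 5 = 1, 2046 mod 16 = 14.

x ≡ 2046 (mod 4080).


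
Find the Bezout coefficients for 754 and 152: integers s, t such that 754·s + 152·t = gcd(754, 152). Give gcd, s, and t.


Euclidean algorithm on (754, 152) — divide until remainder is 0:
  754 = 4 · 152 + 146
  152 = 1 · 146 + 6
  146 = 24 · 6 + 2
  6 = 3 · 2 + 0
gcd(754, 152) = 2.
Track Bezout coefficients alongside the remainders: start with r₀ = 754 = a·1 + b·0 (s = 1, t = 0) and r₁ = 152 = a·0 + b·1 (s = 0, t = 1); each new remainder r_{k+1} = r_{k-1} − q_k·r_k inherits s_{k+1} = s_{k-1} − q_k·s_k, t_{k+1} = t_{k-1} − q_k·t_k, so r_k = a·s_k + b·t_k at every step:
  q = 4: r = 146, s = 1 − 4·0 = 1, t = 0 − 4·1 = -4  (check: 754·1 + 152·(-4) = 146)
  q = 1: r = 6, s = 0 − 1·1 = -1, t = 1 − 1·(-4) = 5  (check: 754·(-1) + 152·5 = 6)
  q = 24: r = 2, s = 1 − 24·(-1) = 25, t = -4 − 24·5 = -124  (check: 754·25 + 152·(-124) = 2)
The row with r = 2 (the gcd) gives the Bezout coefficients s = 25, t = -124.
Result: 754 · (25) + 152 · (-124) = 2.

gcd(754, 152) = 2; s = 25, t = -124 (check: 754·25 + 152·(-124) = 2).


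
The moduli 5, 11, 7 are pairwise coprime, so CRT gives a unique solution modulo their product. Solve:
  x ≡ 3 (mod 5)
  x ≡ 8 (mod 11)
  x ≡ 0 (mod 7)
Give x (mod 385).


Moduli 5, 11, 7 are pairwise coprime; by CRT there is a unique solution modulo M = 5 · 11 · 7 = 385.
Solve pairwise, accumulating the modulus:
  Start with x ≡ 3 (mod 5).
  Combine with x ≡ 8 (mod 11): since gcd(5, 11) = 1, we get a unique residue mod 55.
    Write x = 3 + 5·t and substitute into x ≡ 8 (mod 11): 5·t ≡ 8 − 3 = 5 (mod 11).
    The inverse of 5 mod 11 is 9 (since 5·9 = 45 = 4·11 + 1), so t ≡ 9·5 = 45 ≡ 1 (mod 11).
    Then x = 3 + 5·1 = 8, valid modulo lcm(5, 11) = 55: x ≡ 8 (mod 55).
  Combine with x ≡ 0 (mod 7): since gcd(55, 7) = 1, we get a unique residue mod 385.
    Write x = 8 + 55·t and substitute into x ≡ 0 (mod 7): 55·t ≡ 0 − 8 = -8 (mod 7).
    Reduce coefficients mod 7: 6·t ≡ 6 (mod 7).
    The inverse of 6 mod 7 is 6 (since 6·6 = 36 = 5·7 + 1), so t ≡ 6·6 = 36 ≡ 1 (mod 7).
    Then x = 8 + 55·1 = 63, valid modulo lcm(55, 7) = 385: x ≡ 63 (mod 385).
Verify: 63 mod 5 = 3 ✓, 63 mod 11 = 8 ✓, 63 mod 7 = 0 ✓.

x ≡ 63 (mod 385).


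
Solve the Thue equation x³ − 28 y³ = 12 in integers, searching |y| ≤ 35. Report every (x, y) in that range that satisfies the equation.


The equation is x³ - 28y³ = 12. For fixed y, x³ = 28·y³ + 12, so a solution requires the RHS to be a perfect cube.
Strategy: iterate y from -35 to 35, compute RHS = 28·y³ + 12, and check whether it is a (positive or negative) perfect cube.
Check small values of y:
  y = 0: RHS = 12 is not a perfect cube.
  y = 1: RHS = 40 is not a perfect cube.
  y = -1: RHS = -16 is not a perfect cube.
  y = 2: RHS = 236 is not a perfect cube.
  y = -2: RHS = -212 is not a perfect cube.
  y = 3: RHS = 768 is not a perfect cube.
  y = -3: RHS = -744 is not a perfect cube.
Continuing the search up to |y| = 35 finds no solutions either.
No (x, y) in the scanned range satisfies the equation.

No integer solutions with |y| ≤ 35.


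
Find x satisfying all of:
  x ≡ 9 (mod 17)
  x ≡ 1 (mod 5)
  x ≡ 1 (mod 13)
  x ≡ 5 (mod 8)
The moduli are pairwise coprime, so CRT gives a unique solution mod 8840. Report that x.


Product of moduli M = 17 · 5 · 13 · 8 = 8840.
Merge one congruence at a time:
  Start: x ≡ 9 (mod 17).
  Combine with x ≡ 1 (mod 5); new modulus lcm = 85.
    Write x = 9 + 17·t and substitute into x ≡ 1 (mod 5): 17·t ≡ 1 − 9 = -8 (mod 5).
    Reduce coefficients mod 5: 2·t ≡ 2 (mod 5).
    The inverse of 2 mod 5 is 3 (since 2·3 = 6 = 1·5 + 1), so t ≡ 3·2 = 6 ≡ 1 (mod 5).
    Then x = 9 + 17·1 = 26, valid modulo lcm(17, 5) = 85: x ≡ 26 (mod 85).
  Combine with x ≡ 1 (mod 13); new modulus lcm = 1105.
    Write x = 26 + 85·t and substitute into x ≡ 1 (mod 13): 85·t ≡ 1 − 26 = -25 (mod 13).
    Reduce coefficients mod 13: 7·t ≡ 1 (mod 13).
    The inverse of 7 mod 13 is 2 (since 7·2 = 14 = 1·13 + 1), so t ≡ 2·1 = 2 ≡ 2 (mod 13).
    Then x = 26 + 85·2 = 196, valid modulo lcm(85, 13) = 1105: x ≡ 196 (mod 1105).
  Combine with x ≡ 5 (mod 8); new modulus lcm = 8840.
    Write x = 196 + 1105·t and substitute into x ≡ 5 (mod 8): 1105·t ≡ 5 − 196 = -191 (mod 8).
    Reduce coefficients mod 8: 1·t ≡ 1 (mod 8).
    So t ≡ 1 (mod 8).
    Then x = 196 + 1105·1 = 1301, valid modulo lcm(1105, 8) = 8840: x ≡ 1301 (mod 8840).
Verify against each original: 1301 mod 17 = 9, 1301 mod 5 = 1, 1301 mod 13 = 1, 1301 mod 8 = 5.

x ≡ 1301 (mod 8840).


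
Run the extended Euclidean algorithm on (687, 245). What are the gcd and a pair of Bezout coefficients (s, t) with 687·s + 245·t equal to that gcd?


Euclidean algorithm on (687, 245) — divide until remainder is 0:
  687 = 2 · 245 + 197
  245 = 1 · 197 + 48
  197 = 4 · 48 + 5
  48 = 9 · 5 + 3
  5 = 1 · 3 + 2
  3 = 1 · 2 + 1
  2 = 2 · 1 + 0
gcd(687, 245) = 1.
Track Bezout coefficients alongside the remainders: start with r₀ = 687 = a·1 + b·0 (s = 1, t = 0) and r₁ = 245 = a·0 + b·1 (s = 0, t = 1); each new remainder r_{k+1} = r_{k-1} − q_k·r_k inherits s_{k+1} = s_{k-1} − q_k·s_k, t_{k+1} = t_{k-1} − q_k·t_k, so r_k = a·s_k + b·t_k at every step:
  q = 2: r = 197, s = 1 − 2·0 = 1, t = 0 − 2·1 = -2  (check: 687·1 + 245·(-2) = 197)
  q = 1: r = 48, s = 0 − 1·1 = -1, t = 1 − 1·(-2) = 3  (check: 687·(-1) + 245·3 = 48)
  q = 4: r = 5, s = 1 − 4·(-1) = 5, t = -2 − 4·3 = -14  (check: 687·5 + 245·(-14) = 5)
  q = 9: r = 3, s = -1 − 9·5 = -46, t = 3 − 9·(-14) = 129  (check: 687·(-46) + 245·129 = 3)
  q = 1: r = 2, s = 5 − 1·(-46) = 51, t = -14 − 1·129 = -143  (check: 687·51 + 245·(-143) = 2)
  q = 1: r = 1, s = -46 − 1·51 = -97, t = 129 − 1·(-143) = 272  (check: 687·(-97) + 245·272 = 1)
The row with r = 1 (the gcd) gives the Bezout coefficients s = -97, t = 272.
Result: 687 · (-97) + 245 · (272) = 1.

gcd(687, 245) = 1; s = -97, t = 272 (check: 687·(-97) + 245·272 = 1).


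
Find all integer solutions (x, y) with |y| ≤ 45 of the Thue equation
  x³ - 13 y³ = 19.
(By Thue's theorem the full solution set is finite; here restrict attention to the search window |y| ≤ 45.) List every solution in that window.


The equation is x³ - 13y³ = 19. For fixed y, x³ = 13·y³ + 19, so a solution requires the RHS to be a perfect cube.
Strategy: iterate y from -45 to 45, compute RHS = 13·y³ + 19, and check whether it is a (positive or negative) perfect cube.
Check small values of y:
  y = 0: RHS = 19 is not a perfect cube.
  y = 1: RHS = 32 is not a perfect cube.
  y = -1: RHS = 6 is not a perfect cube.
  y = 2: RHS = 123 is not a perfect cube.
  y = -2: RHS = -85 is not a perfect cube.
  y = 3: RHS = 370 is not a perfect cube.
  y = -3: RHS = -332 is not a perfect cube.
Continuing the search up to |y| = 45 finds no solutions either.
No (x, y) in the scanned range satisfies the equation.

No integer solutions with |y| ≤ 45.


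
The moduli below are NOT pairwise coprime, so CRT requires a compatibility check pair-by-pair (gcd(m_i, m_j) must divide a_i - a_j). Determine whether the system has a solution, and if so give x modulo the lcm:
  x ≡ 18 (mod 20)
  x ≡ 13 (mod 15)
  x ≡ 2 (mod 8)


Moduli 20, 15, 8 are not pairwise coprime, so CRT works modulo lcm(m_i) when all pairwise compatibility conditions hold.
Pairwise compatibility: gcd(m_i, m_j) must divide a_i - a_j for every pair.
Merge one congruence at a time:
  Start: x ≡ 18 (mod 20).
  Combine with x ≡ 13 (mod 15): gcd(20, 15) = 5; 13 - 18 = -5, which IS divisible by 5, so compatible.
    Write x = 18 + 20·t and substitute into x ≡ 13 (mod 15): 20·t ≡ 13 − 18 = -5 (mod 15).
    Divide the congruence (and modulus) by g = 5: 4·t ≡ -1 (mod 3).
    Reduce coefficients mod 3: 1·t ≡ 2 (mod 3).
    So t ≡ 2 (mod 3).
    Then x = 18 + 20·2 = 58, valid modulo lcm(20, 15) = 60: x ≡ 58 (mod 60).
  Combine with x ≡ 2 (mod 8): gcd(60, 8) = 4; 2 - 58 = -56, which IS divisible by 4, so compatible.
    Write x = 58 + 60·t and substitute into x ≡ 2 (mod 8): 60·t ≡ 2 − 58 = -56 (mod 8).
    Divide the congruence (and modulus) by g = 4: 15·t ≡ -14 (mod 2).
    Reduce coefficients mod 2: 1·t ≡ 0 (mod 2).
    So t ≡ 0 (mod 2).
    Then x = 58 + 60·0 = 58, valid modulo lcm(60, 8) = 120: x ≡ 58 (mod 120).
Verify: 58 mod 20 = 18, 58 mod 15 = 13, 58 mod 8 = 2.

x ≡ 58 (mod 120).


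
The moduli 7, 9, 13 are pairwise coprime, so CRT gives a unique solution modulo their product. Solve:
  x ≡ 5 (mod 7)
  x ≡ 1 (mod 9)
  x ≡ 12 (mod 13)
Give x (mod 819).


Moduli 7, 9, 13 are pairwise coprime; by CRT there is a unique solution modulo M = 7 · 9 · 13 = 819.
Solve pairwise, accumulating the modulus:
  Start with x ≡ 5 (mod 7).
  Combine with x ≡ 1 (mod 9): since gcd(7, 9) = 1, we get a unique residue mod 63.
    Write x = 5 + 7·t and substitute into x ≡ 1 (mod 9): 7·t ≡ 1 − 5 = -4 (mod 9).
    Reduce coefficients mod 9: 7·t ≡ 5 (mod 9).
    The inverse of 7 mod 9 is 4 (since 7·4 = 28 = 3·9 + 1), so t ≡ 4·5 = 20 ≡ 2 (mod 9).
    Then x = 5 + 7·2 = 19, valid modulo lcm(7, 9) = 63: x ≡ 19 (mod 63).
  Combine with x ≡ 12 (mod 13): since gcd(63, 13) = 1, we get a unique residue mod 819.
    Write x = 19 + 63·t and substitute into x ≡ 12 (mod 13): 63·t ≡ 12 − 19 = -7 (mod 13).
    Reduce coefficients mod 13: 11·t ≡ 6 (mod 13).
    The inverse of 11 mod 13 is 6 (since 11·6 = 66 = 5·13 + 1), so t ≡ 6·6 = 36 ≡ 10 (mod 13).
    Then x = 19 + 63·10 = 649, valid modulo lcm(63, 13) = 819: x ≡ 649 (mod 819).
Verify: 649 mod 7 = 5 ✓, 649 mod 9 = 1 ✓, 649 mod 13 = 12 ✓.

x ≡ 649 (mod 819).


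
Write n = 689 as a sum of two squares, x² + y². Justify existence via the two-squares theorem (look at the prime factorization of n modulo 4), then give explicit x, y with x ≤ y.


Step 1: Factor n = 689 = 13 · 53.
Step 2: Check the mod-4 condition on each prime factor: 13 ≡ 1 (mod 4), exponent 1; 53 ≡ 1 (mod 4), exponent 1.
All primes ≡ 3 (mod 4) appear to even exponent (or don't appear), so by the two-squares theorem n IS expressible as a sum of two squares.
Step 3: Build a representation. Here n = 13 · 53 is a product of primes ≡ 1 (mod 4). Each prime p ≡ 1 (mod 4) is itself a sum of two squares; find a² by testing p − a² for a perfect square:
  13: 13 − 1² = 12, 13 − 2² = 9 = 3² ⇒ 13 = 2² + 3².
  53: 53 − 1² = 52, 53 − 2² = 49 = 7² ⇒ 53 = 2² + 7².
  Combine using the Brahmagupta–Fibonacci identity (a² + b²)(c² + d²) = (ac − bd)² + (ad + bc)² = (ac + bd)² + (ad − bc)²:
  13 · 53 = 689: from (2² + 3²)(2² + 7²), take (2·2 − 3·7, 2·7 + 3·2) = (4 − 21, 14 + 6) = (-17, 20); dropping signs (only squares matter) gives (17, 20); check 17² + 20² = 289 + 400 = 689 ✓.
Step 4: Order so x ≤ y and verify: 17² + 20² = 289 + 400 = 689 = n. ✓

n = 689 = 17² + 20² (one valid representation with x ≤ y).
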